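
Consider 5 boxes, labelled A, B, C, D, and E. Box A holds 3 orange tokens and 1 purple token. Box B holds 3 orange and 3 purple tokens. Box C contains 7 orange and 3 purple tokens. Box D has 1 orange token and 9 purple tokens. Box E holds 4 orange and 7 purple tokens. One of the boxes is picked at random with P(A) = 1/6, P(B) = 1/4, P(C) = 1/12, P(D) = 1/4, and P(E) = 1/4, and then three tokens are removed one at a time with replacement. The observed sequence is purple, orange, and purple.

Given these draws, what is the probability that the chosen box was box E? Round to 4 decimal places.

For each hypothesis, P(data | H) works out to: P(data | box A) = (1/4)(3/4)(1/4) = 0.046875; P(data | box B) = (3/6)(3/6)(3/6) = 0.125; P(data | box C) = (3/10)(7/10)(3/10) = 0.063; P(data | box D) = (9/10)(1/10)(9/10) = 0.081; P(data | box E) = (7/11)(4/11)(7/11) = 0.14726.
The prior-weighted likelihoods are 1/6 · 0.046875 = 0.0078125, 1/4 · 0.125 = 0.03125, 1/12 · 0.063 = 0.00525, 1/4 · 0.081 = 0.02025, 1/4 · 0.14726 = 0.036814; these sum to 0.10138.
By Bayes' rule, P(box E | data) = (0.036814) / (0.10138) = 0.36314.

0.3631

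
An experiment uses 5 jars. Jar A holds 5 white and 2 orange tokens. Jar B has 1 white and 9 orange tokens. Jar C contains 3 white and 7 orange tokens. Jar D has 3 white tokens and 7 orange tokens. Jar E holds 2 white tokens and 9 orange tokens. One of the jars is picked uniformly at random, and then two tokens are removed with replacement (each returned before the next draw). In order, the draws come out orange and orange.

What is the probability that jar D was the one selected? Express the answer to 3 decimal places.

0.193

For each hypothesis, P(data | H) works out to: P(data | jar A) = (2/7)(2/7) = 0.081633; P(data | jar B) = (9/10)(9/10) = 0.81; P(data | jar C) = (7/10)(7/10) = 0.49; P(data | jar D) = (7/10)(7/10) = 0.49; P(data | jar E) = (9/11)(9/11) = 0.66942.
Multiplying each by its prior: 1/5 · 0.081633 = 0.016327, 1/5 · 0.81 = 0.162, 1/5 · 0.49 = 0.098, 1/5 · 0.49 = 0.098, 1/5 · 0.66942 = 0.13388; with total 0.50821.
So P(jar D | data) = (0.098) / (0.50821) = 0.19283.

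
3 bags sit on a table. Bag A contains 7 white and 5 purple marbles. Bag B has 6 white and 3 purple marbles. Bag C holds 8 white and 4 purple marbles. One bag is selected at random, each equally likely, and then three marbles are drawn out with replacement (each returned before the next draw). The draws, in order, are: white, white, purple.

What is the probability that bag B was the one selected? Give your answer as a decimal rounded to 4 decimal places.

Under each hypothesis, the probability of the observed sequence is: P(data | bag A) = (7/12)(7/12)(5/12) = 0.14178; P(data | bag B) = (6/9)(6/9)(3/9) = 0.14815; P(data | bag C) = (8/12)(8/12)(4/12) = 0.14815.
Multiplying each by its prior: 1/3 · 0.14178 = 0.047261, 1/3 · 0.14815 = 0.049383, 1/3 · 0.14815 = 0.049383; these sum to 0.14603.
Hence P(bag B | data) = (0.049383) / (0.14603) = 0.33818.

0.3382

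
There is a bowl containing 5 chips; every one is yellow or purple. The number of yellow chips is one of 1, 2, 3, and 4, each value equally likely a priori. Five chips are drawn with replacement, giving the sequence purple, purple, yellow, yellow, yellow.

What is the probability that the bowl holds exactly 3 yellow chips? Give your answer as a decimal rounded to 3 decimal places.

Compute the likelihood of the observed sequence for each case: P(data | r = 1) = (4/5)(4/5)(1/5)(1/5)(1/5) = 0.00512; P(data | r = 2) = (3/5)(3/5)(2/5)(2/5)(2/5) = 0.02304; P(data | r = 3) = (2/5)(2/5)(3/5)(3/5)(3/5) = 0.03456; P(data | r = 4) = (1/5)(1/5)(4/5)(4/5)(4/5) = 0.02048.
Weighting by the prior gives 1/4 · 0.00512 = 0.00128, 1/4 · 0.02304 = 0.00576, 1/4 · 0.03456 = 0.00864, 1/4 · 0.02048 = 0.00512; with total 0.0208.
Hence P(r = 3 | data) = (0.00864) / (0.0208) = 0.41538.

0.415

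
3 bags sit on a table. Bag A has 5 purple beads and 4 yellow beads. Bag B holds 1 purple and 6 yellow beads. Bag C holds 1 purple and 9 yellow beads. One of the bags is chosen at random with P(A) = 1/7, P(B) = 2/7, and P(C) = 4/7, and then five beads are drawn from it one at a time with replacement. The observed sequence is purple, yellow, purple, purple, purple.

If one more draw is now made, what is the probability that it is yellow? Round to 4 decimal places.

The likelihood of the observed sequence under each hypothesis: P(data | bag A) = (5/9)(4/9)(5/9)(5/9)(5/9) = 0.042338; P(data | bag B) = (1/7)(6/7)(1/7)(1/7)(1/7) = 0.00035699; P(data | bag C) = (1/10)(9/10)(1/10)(1/10)(1/10) = 9e-05.
Weighting by the prior gives 1/7 · 0.042338 = 0.0060482, 2/7 · 0.00035699 = 0.000102, 4/7 · 9e-05 = 5.1429e-05; summing to 0.0062017.
Normalising, the posterior is P(bag A | data) = 0.97526, P(bag B | data) = 0.016447, P(bag C | data) = 0.0082927.
The predictive probability is P(yellow next | data) = (4/9)(0.97526) + (6/7)(0.016447) + (9/10)(0.0082927) = 0.45501.

0.4550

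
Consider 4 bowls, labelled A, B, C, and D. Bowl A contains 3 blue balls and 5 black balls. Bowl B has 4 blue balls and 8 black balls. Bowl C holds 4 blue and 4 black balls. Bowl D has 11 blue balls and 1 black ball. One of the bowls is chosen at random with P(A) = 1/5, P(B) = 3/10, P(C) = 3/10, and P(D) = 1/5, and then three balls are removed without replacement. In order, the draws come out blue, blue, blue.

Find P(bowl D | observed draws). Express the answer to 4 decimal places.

Under each hypothesis, the probability of the observed sequence is: P(data | bowl A) = (3/8)(2/7)(1/6) = 0.017857; P(data | bowl B) = (4/12)(3/11)(2/10) = 0.018182; P(data | bowl C) = (4/8)(3/7)(2/6) = 0.071429; P(data | bowl D) = (11/12)(10/11)(9/10) = 0.75.
Multiplying each by its prior: 1/5 · 0.017857 = 0.0035714, 3/10 · 0.018182 = 0.0054545, 3/10 · 0.071429 = 0.021429, 1/5 · 0.75 = 0.15; these sum to 0.18045.
Hence P(bowl D | data) = (0.15) / (0.18045) = 0.83123.

0.8312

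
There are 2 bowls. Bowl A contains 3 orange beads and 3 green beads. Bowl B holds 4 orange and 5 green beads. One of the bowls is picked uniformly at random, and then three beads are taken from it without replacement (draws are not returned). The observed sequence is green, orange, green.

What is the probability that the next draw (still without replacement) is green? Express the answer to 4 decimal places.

0.4190

Compute the likelihood of the observed sequence for each case: P(data | bowl A) = (3/6)(3/5)(2/4) = 0.15; P(data | bowl B) = (5/9)(4/8)(4/7) = 0.15873.
Multiplying each by its prior: 1/2 · 0.15 = 0.075, 1/2 · 0.15873 = 0.079365; with total 0.15437.
The posterior is then P(bowl A | data) = 0.48586, P(bowl B | data) = 0.51414.
Averaging over the posterior, P(green next | data) = (1/3)(0.48586) + (1/2)(0.51414) = 0.41902.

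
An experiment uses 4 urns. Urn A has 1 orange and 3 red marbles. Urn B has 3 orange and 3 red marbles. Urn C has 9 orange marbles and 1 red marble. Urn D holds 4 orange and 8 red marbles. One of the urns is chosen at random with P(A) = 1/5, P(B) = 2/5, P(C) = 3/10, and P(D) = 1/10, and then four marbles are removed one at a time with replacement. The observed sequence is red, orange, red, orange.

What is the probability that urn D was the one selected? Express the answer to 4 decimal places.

The likelihood of the observed sequence under each hypothesis: P(data | urn A) = (3/4)(1/4)(3/4)(1/4) = 0.035156; P(data | urn B) = (3/6)(3/6)(3/6)(3/6) = 0.0625; P(data | urn C) = (1/10)(9/10)(1/10)(9/10) = 0.0081; P(data | urn D) = (8/12)(4/12)(8/12)(4/12) = 0.049383.
The prior-weighted likelihoods are 1/5 · 0.035156 = 0.0070313, 2/5 · 0.0625 = 0.025, 3/10 · 0.0081 = 0.00243, 1/10 · 0.049383 = 0.0049383; these sum to 0.0394.
Therefore the posterior P(urn D | data) = (0.0049383) / (0.0394) = 0.12534.

0.1253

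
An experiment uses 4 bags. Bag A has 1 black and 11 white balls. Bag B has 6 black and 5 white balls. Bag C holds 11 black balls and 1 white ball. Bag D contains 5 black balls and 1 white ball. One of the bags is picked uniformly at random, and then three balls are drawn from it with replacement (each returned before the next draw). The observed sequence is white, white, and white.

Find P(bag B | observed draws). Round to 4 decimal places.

For each hypothesis, P(data | H) works out to: P(data | bag A) = (11/12)(11/12)(11/12) = 0.77025; P(data | bag B) = (5/11)(5/11)(5/11) = 0.093914; P(data | bag C) = (1/12)(1/12)(1/12) = 0.0005787; P(data | bag D) = (1/6)(1/6)(1/6) = 0.0046296.
The prior-weighted likelihoods are 1/4 · 0.77025 = 0.19256, 1/4 · 0.093914 = 0.023479, 1/4 · 0.0005787 = 0.00014468, 1/4 · 0.0046296 = 0.0011574; with total 0.21734.
Therefore the posterior P(bag B | data) = (0.023479) / (0.21734) = 0.10802.

0.1080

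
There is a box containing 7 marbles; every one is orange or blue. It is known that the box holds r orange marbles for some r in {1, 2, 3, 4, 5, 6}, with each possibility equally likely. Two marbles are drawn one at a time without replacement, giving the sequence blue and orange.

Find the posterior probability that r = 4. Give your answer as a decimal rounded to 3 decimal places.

Compute the likelihood of the observed sequence for each case: P(data | r = 1) = (6/7)(1/6) = 1/7; P(data | r = 2) = (5/7)(2/6) = 5/21; P(data | r = 3) = (4/7)(3/6) = 2/7; P(data | r = 4) = (3/7)(4/6) = 2/7; P(data | r = 5) = (2/7)(5/6) = 5/21; P(data | r = 6) = (1/7)(6/6) = 1/7.
Multiplying each by its prior: 1/6 · 1/7 = 1/42, 1/6 · 5/21 = 5/126, 1/6 · 2/7 = 1/21, 1/6 · 2/7 = 1/21, 1/6 · 5/21 = 5/126, 1/6 · 1/7 = 1/42; summing to 2/9.
Hence P(r = 4 | data) = (1/21) / (2/9) = 3/14.

0.214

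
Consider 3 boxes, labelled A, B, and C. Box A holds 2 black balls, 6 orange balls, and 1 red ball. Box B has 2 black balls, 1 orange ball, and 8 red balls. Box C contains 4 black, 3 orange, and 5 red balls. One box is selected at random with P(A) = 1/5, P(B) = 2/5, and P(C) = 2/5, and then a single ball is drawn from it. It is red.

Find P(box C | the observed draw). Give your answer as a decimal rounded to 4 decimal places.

0.3474

Compute the likelihood of this draw for each case: P(data | box A) = (1/9) = 1/9; P(data | box B) = (8/11) = 8/11; P(data | box C) = (5/12) = 5/12.
Multiplying each by its prior: 1/5 · 1/9 = 1/45, 2/5 · 8/11 = 16/55, 2/5 · 5/12 = 1/6; with total 95/198.
So P(box C | data) = (1/6) / (95/198) = 33/95.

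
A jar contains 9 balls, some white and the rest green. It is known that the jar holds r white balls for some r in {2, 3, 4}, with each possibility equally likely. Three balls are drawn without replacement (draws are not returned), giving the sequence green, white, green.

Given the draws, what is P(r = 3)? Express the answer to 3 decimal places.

Compute the likelihood of the observed sequence for each case: P(data | r = 2) = (7/9)(2/8)(6/7) = 1/6; P(data | r = 3) = (6/9)(3/8)(5/7) = 5/28; P(data | r = 4) = (5/9)(4/8)(4/7) = 10/63.
Multiplying each by its prior: 1/3 · 1/6 = 1/18, 1/3 · 5/28 = 5/84, 1/3 · 10/63 = 10/189; these sum to 127/756.
Therefore the posterior P(r = 3 | data) = (5/84) / (127/756) = 45/127.

0.354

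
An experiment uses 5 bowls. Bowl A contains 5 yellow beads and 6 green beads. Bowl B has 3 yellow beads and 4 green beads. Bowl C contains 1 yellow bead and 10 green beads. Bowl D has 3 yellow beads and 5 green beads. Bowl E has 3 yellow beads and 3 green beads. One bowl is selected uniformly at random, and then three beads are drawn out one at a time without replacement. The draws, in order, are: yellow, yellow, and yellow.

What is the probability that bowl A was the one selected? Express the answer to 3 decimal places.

Compute the likelihood of the observed sequence for each case: P(data | bowl A) = (5/11)(4/10)(3/9) = 0.060606; P(data | bowl B) = (3/7)(2/6)(1/5) = 0.028571; P(data | bowl C) = (1/11)(0/10) = 0; P(data | bowl D) = (3/8)(2/7)(1/6) = 0.017857; P(data | bowl E) = (3/6)(2/5)(1/4) = 0.05.
Weighting by the prior gives 1/5 · 0.060606 = 0.012121, 1/5 · 0.028571 = 0.0057143, 1/5 · 0 = 0, 1/5 · 0.017857 = 0.0035714, 1/5 · 0.05 = 0.01; summing to 0.031407.
So P(bowl A | data) = (0.012121) / (0.031407) = 0.38594.

0.386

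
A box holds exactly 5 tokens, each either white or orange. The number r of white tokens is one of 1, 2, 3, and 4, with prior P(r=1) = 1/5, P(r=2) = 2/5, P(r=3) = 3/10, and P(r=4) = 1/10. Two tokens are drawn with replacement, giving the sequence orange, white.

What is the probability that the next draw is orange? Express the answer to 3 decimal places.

Compute the likelihood of the observed sequence for each case: P(data | r = 1) = (4/5)(1/5) = 4/25; P(data | r = 2) = (3/5)(2/5) = 6/25; P(data | r = 3) = (2/5)(3/5) = 6/25; P(data | r = 4) = (1/5)(4/5) = 4/25.
Multiplying each by its prior: 1/5 · 4/25 = 4/125, 2/5 · 6/25 = 12/125, 3/10 · 6/25 = 9/125, 1/10 · 4/25 = 2/125; summing to 27/125.
The posterior is then P(r = 1 | data) = 4/27, P(r = 2 | data) = 4/9, P(r = 3 | data) = 1/3, P(r = 4 | data) = 2/27.
Averaging over the posterior, P(orange next | data) = (4/5)(4/27) + (3/5)(4/9) + (2/5)(1/3) + (1/5)(2/27) = 8/15.

0.533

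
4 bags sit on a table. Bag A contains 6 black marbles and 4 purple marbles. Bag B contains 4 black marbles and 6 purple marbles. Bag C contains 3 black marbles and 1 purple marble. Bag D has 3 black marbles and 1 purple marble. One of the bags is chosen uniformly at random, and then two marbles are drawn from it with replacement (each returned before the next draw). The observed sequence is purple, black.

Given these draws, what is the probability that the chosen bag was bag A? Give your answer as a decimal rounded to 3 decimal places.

0.281

Under each hypothesis, the probability of the observed sequence is: P(data | bag A) = (4/10)(6/10) = 6/25; P(data | bag B) = (6/10)(4/10) = 6/25; P(data | bag C) = (1/4)(3/4) = 3/16; P(data | bag D) = (1/4)(3/4) = 3/16.
The prior-weighted likelihoods are 1/4 · 6/25 = 3/50, 1/4 · 6/25 = 3/50, 1/4 · 3/16 = 3/64, 1/4 · 3/16 = 3/64; these sum to 171/800.
Therefore the posterior P(bag A | data) = (3/50) / (171/800) = 16/57.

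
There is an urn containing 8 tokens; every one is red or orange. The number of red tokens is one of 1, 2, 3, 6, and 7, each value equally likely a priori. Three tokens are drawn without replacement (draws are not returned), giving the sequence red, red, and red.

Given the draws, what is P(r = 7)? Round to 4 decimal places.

0.6250

Compute the likelihood of the observed sequence for each case: P(data | r = 1) = (1/8)(0/7) = 0; P(data | r = 2) = (2/8)(1/7)(0/6) = 0; P(data | r = 3) = (3/8)(2/7)(1/6) = 1/56; P(data | r = 6) = (6/8)(5/7)(4/6) = 5/14; P(data | r = 7) = (7/8)(6/7)(5/6) = 5/8.
Weighting by the prior gives 1/5 · 0 = 0, 1/5 · 0 = 0, 1/5 · 1/56 = 1/280, 1/5 · 5/14 = 1/14, 1/5 · 5/8 = 1/8; these sum to 1/5.
Therefore the posterior P(r = 7 | data) = (1/8) / (1/5) = 5/8.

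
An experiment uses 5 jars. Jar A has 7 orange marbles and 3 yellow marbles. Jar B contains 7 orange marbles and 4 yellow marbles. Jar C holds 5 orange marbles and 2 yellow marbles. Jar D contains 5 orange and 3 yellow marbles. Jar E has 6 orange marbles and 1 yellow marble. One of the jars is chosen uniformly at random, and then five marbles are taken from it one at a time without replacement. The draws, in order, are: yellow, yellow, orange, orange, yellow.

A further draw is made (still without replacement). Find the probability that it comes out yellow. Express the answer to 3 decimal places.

The likelihood of the observed sequence under each hypothesis: P(data | jar A) = (3/10)(2/9)(7/8)(6/7)(1/6) = 0.0083333; P(data | jar B) = (4/11)(3/10)(7/9)(6/8)(2/7) = 0.018182; P(data | jar C) = (2/7)(1/6)(5/5)(4/4)(0/3) = 0; P(data | jar D) = (3/8)(2/7)(5/6)(4/5)(1/4) = 0.017857; P(data | jar E) = (1/7)(0/6) = 0.
Multiplying each by its prior: 1/5 · 0.0083333 = 0.0016667, 1/5 · 0.018182 = 0.0036364, 1/5 · 0 = 0, 1/5 · 0.017857 = 0.0035714, 1/5 · 0 = 0; with total 0.0088745.
The posterior is then P(jar A | data) = 0.1878, P(jar B | data) = 0.40976, P(jar C | data) = 0, P(jar D | data) = 0.40244, P(jar E | data) = 0.
Averaging over the posterior, P(yellow next | data) = (0)(0.1878) + (1/6)(0.40976) + (0)(0.40244) = 0.068293.

0.068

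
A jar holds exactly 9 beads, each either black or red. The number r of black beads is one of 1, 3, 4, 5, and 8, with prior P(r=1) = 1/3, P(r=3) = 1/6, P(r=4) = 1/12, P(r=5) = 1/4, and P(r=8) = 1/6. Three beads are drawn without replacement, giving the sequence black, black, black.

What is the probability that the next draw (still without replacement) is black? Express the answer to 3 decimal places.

For each hypothesis, P(data | H) works out to: P(data | r = 1) = (1/9)(0/8) = 0; P(data | r = 3) = (3/9)(2/8)(1/7) = 1/84; P(data | r = 4) = (4/9)(3/8)(2/7) = 1/21; P(data | r = 5) = (5/9)(4/8)(3/7) = 5/42; P(data | r = 8) = (8/9)(7/8)(6/7) = 2/3.
Weighting by the prior gives 1/3 · 0 = 0, 1/6 · 1/84 = 1/504, 1/12 · 1/21 = 1/252, 1/4 · 5/42 = 5/168, 1/6 · 2/3 = 1/9; with total 37/252.
The posterior is then P(r = 1 | data) = 0, P(r = 3 | data) = 1/74, P(r = 4 | data) = 1/37, P(r = 5 | data) = 15/74, P(r = 8 | data) = 28/37.
Averaging over the posterior, P(black next | data) = (0)(1/74) + (1/6)(1/37) + (1/3)(15/74) + (5/6)(28/37) = 26/37.

0.703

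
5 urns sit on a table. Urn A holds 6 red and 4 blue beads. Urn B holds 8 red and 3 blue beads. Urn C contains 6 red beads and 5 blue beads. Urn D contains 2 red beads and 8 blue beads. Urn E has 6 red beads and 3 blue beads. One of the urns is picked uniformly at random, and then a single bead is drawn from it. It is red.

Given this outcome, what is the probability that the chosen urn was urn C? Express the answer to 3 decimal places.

For each hypothesis, P(data | H) works out to: P(data | urn A) = (6/10) = 3/5; P(data | urn B) = (8/11) = 8/11; P(data | urn C) = (6/11) = 6/11; P(data | urn D) = (2/10) = 1/5; P(data | urn E) = (6/9) = 2/3.
Weighting by the prior gives 1/5 · 3/5 = 3/25, 1/5 · 8/11 = 8/55, 1/5 · 6/11 = 6/55, 1/5 · 1/5 = 1/25, 1/5 · 2/3 = 2/15; with total 452/825.
By Bayes' rule, P(urn C | data) = (6/55) / (452/825) = 45/226.

0.199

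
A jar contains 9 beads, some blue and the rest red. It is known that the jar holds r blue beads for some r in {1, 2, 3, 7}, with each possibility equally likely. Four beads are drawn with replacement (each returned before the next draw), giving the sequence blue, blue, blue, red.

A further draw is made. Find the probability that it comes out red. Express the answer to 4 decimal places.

0.3411

Compute the likelihood of the observed sequence for each case: P(data | r = 1) = (1/9)(1/9)(1/9)(8/9) = 0.0012193; P(data | r = 2) = (2/9)(2/9)(2/9)(7/9) = 0.0085353; P(data | r = 3) = (3/9)(3/9)(3/9)(6/9) = 0.024691; P(data | r = 7) = (7/9)(7/9)(7/9)(2/9) = 0.10456.
The prior-weighted likelihoods are 1/4 · 0.0012193 = 0.00030483, 1/4 · 0.0085353 = 0.0021338, 1/4 · 0.024691 = 0.0061728, 1/4 · 0.10456 = 0.026139; with total 0.034751.
Normalising, the posterior is P(r = 1 | data) = 0.0087719, P(r = 2 | data) = 0.061404, P(r = 3 | data) = 0.17763, P(r = 7 | data) = 0.75219.
The predictive probability is P(red next | data) = (8/9)(0.0087719) + (7/9)(0.061404) + (2/3)(0.17763) + (2/9)(0.75219) = 0.34113.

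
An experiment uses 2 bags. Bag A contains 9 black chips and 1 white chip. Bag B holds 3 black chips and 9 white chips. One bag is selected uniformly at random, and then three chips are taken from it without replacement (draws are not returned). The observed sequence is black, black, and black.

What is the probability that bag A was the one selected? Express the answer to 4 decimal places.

0.9935

For each hypothesis, P(data | H) works out to: P(data | bag A) = (9/10)(8/9)(7/8) = 7/10; P(data | bag B) = (3/12)(2/11)(1/10) = 1/220.
Multiplying each by its prior: 1/2 · 7/10 = 7/20, 1/2 · 1/220 = 1/440; these sum to 31/88.
Hence P(bag A | data) = (7/20) / (31/88) = 154/155.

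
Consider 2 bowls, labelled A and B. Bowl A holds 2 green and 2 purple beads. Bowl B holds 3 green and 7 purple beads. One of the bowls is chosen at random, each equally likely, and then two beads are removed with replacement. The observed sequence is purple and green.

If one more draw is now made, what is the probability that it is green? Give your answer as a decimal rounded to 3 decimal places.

0.409

The likelihood of the observed sequence under each hypothesis: P(data | bowl A) = (2/4)(2/4) = 1/4; P(data | bowl B) = (7/10)(3/10) = 21/100.
Weighting by the prior gives 1/2 · 1/4 = 1/8, 1/2 · 21/100 = 21/200; these sum to 23/100.
Dividing through by the total gives posterior P(bowl A | data) = 25/46, P(bowl B | data) = 21/46.
The predictive probability is P(green next | data) = (1/2)(25/46) + (3/10)(21/46) = 47/115.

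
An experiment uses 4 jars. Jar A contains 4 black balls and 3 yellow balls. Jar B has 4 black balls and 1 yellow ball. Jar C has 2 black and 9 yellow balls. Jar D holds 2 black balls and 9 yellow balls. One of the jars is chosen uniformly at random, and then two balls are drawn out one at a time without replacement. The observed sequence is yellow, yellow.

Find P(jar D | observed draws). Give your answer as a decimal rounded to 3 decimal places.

0.451

Compute the likelihood of the observed sequence for each case: P(data | jar A) = (3/7)(2/6) = 0.14286; P(data | jar B) = (1/5)(0/4) = 0; P(data | jar C) = (9/11)(8/10) = 0.65455; P(data | jar D) = (9/11)(8/10) = 0.65455.
Weighting by the prior gives 1/4 · 0.14286 = 0.035714, 1/4 · 0 = 0, 1/4 · 0.65455 = 0.16364, 1/4 · 0.65455 = 0.16364; these sum to 0.36299.
So P(jar D | data) = (0.16364) / (0.36299) = 0.45081.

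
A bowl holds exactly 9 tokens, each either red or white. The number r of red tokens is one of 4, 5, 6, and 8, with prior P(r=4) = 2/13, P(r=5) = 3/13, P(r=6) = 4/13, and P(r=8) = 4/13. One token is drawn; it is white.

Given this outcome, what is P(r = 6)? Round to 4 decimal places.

For each hypothesis, P(data | H) works out to: P(data | r = 4) = (5/9) = 5/9; P(data | r = 5) = (4/9) = 4/9; P(data | r = 6) = (3/9) = 1/3; P(data | r = 8) = (1/9) = 1/9.
Multiplying each by its prior: 2/13 · 5/9 = 10/117, 3/13 · 4/9 = 4/39, 4/13 · 1/3 = 4/39, 4/13 · 1/9 = 4/117; these sum to 38/117.
By Bayes' rule, P(r = 6 | data) = (4/39) / (38/117) = 6/19.

0.3158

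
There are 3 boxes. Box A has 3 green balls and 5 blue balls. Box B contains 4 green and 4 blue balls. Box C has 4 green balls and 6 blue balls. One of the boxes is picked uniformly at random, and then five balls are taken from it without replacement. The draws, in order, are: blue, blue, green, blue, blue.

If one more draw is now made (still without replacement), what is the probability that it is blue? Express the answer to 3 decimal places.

The likelihood of the observed sequence under each hypothesis: P(data | box A) = (5/8)(4/7)(3/6)(3/5)(2/4) = 0.053571; P(data | box B) = (4/8)(3/7)(4/6)(2/5)(1/4) = 0.014286; P(data | box C) = (6/10)(5/9)(4/8)(4/7)(3/6) = 0.047619.
Multiplying each by its prior: 1/3 · 0.053571 = 0.017857, 1/3 · 0.014286 = 0.0047619, 1/3 · 0.047619 = 0.015873; these sum to 0.038492.
Dividing through by the total gives posterior P(box A | data) = 0.46392, P(box B | data) = 0.12371, P(box C | data) = 0.41237.
Averaging over the posterior, P(blue next | data) = (1/3)(0.46392) + (0)(0.12371) + (2/5)(0.41237) = 0.31959.

0.320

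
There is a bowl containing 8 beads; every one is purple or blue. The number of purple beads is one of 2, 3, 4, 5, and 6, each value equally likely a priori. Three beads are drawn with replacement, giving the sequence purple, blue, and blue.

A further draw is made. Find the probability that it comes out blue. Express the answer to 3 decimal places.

0.556

The likelihood of the observed sequence under each hypothesis: P(data | r = 2) = (2/8)(6/8)(6/8) = 9/64; P(data | r = 3) = (3/8)(5/8)(5/8) = 75/512; P(data | r = 4) = (4/8)(4/8)(4/8) = 1/8; P(data | r = 5) = (5/8)(3/8)(3/8) = 45/512; P(data | r = 6) = (6/8)(2/8)(2/8) = 3/64.
The prior-weighted likelihoods are 1/5 · 9/64 = 9/320, 1/5 · 75/512 = 15/512, 1/5 · 1/8 = 1/40, 1/5 · 45/512 = 9/512, 1/5 · 3/64 = 3/320; these sum to 7/64.
The posterior is then P(r = 2 | data) = 9/35, P(r = 3 | data) = 15/56, P(r = 4 | data) = 8/35, P(r = 5 | data) = 9/56, P(r = 6 | data) = 3/35.
The predictive probability is P(blue next | data) = (3/4)(9/35) + (5/8)(15/56) + (1/2)(8/35) + (3/8)(9/56) + (1/4)(3/35) = 89/160.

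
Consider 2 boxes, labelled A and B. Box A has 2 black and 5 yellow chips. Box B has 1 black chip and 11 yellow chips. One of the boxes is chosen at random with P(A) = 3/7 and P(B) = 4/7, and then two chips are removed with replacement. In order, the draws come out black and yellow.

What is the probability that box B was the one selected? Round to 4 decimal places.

Under each hypothesis, the probability of the observed sequence is: P(data | box A) = (2/7)(5/7) = 0.20408; P(data | box B) = (1/12)(11/12) = 0.076389.
The prior-weighted likelihoods are 3/7 · 0.20408 = 0.087464, 4/7 · 0.076389 = 0.043651; these sum to 0.13111.
By Bayes' rule, P(box B | data) = (0.043651) / (0.13111) = 0.33292.

0.3329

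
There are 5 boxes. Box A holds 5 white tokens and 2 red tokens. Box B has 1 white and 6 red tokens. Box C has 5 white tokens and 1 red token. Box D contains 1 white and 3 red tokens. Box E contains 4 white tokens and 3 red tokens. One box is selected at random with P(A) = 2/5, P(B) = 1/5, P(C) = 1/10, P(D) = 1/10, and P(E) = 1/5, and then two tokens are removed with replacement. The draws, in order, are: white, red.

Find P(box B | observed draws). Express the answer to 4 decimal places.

For each hypothesis, P(data | H) works out to: P(data | box A) = (5/7)(2/7) = 0.20408; P(data | box B) = (1/7)(6/7) = 0.12245; P(data | box C) = (5/6)(1/6) = 0.13889; P(data | box D) = (1/4)(3/4) = 0.1875; P(data | box E) = (4/7)(3/7) = 0.2449.
Multiplying each by its prior: 2/5 · 0.20408 = 0.081633, 1/5 · 0.12245 = 0.02449, 1/10 · 0.13889 = 0.013889, 1/10 · 0.1875 = 0.01875, 1/5 · 0.2449 = 0.04898; summing to 0.18774.
So P(box B | data) = (0.02449) / (0.18774) = 0.13044.

0.1304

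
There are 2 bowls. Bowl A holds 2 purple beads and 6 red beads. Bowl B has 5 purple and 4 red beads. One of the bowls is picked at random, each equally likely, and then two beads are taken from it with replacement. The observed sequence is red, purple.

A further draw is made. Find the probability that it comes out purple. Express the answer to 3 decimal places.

Under each hypothesis, the probability of the observed sequence is: P(data | bowl A) = (6/8)(2/8) = 0.1875; P(data | bowl B) = (4/9)(5/9) = 0.24691.
Multiplying each by its prior: 1/2 · 0.1875 = 0.09375, 1/2 · 0.24691 = 0.12346; with total 0.21721.
The posterior is then P(bowl A | data) = 0.43162, P(bowl B | data) = 0.56838.
The predictive probability is P(purple next | data) = (1/4)(0.43162) + (5/9)(0.56838) = 0.42367.

0.424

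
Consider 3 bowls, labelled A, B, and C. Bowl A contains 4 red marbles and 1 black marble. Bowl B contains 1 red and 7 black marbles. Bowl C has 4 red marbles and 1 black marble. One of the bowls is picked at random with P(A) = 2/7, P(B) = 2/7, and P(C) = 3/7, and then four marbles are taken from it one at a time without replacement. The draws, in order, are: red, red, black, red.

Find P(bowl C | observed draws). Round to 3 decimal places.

0.600

Compute the likelihood of the observed sequence for each case: P(data | bowl A) = (4/5)(3/4)(1/3)(2/2) = 1/5; P(data | bowl B) = (1/8)(0/7) = 0; P(data | bowl C) = (4/5)(3/4)(1/3)(2/2) = 1/5.
Weighting by the prior gives 2/7 · 1/5 = 2/35, 2/7 · 0 = 0, 3/7 · 1/5 = 3/35; with total 1/7.
Therefore the posterior P(bowl C | data) = (3/35) / (1/7) = 3/5.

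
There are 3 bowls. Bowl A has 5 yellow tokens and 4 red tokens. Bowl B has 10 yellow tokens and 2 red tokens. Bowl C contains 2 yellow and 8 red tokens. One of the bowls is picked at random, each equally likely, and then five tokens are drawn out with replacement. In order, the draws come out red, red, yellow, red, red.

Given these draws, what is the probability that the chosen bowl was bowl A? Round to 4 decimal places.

0.2080

Under each hypothesis, the probability of the observed sequence is: P(data | bowl A) = (4/9)(4/9)(5/9)(4/9)(4/9) = 0.021677; P(data | bowl B) = (2/12)(2/12)(10/12)(2/12)(2/12) = 0.000643; P(data | bowl C) = (8/10)(8/10)(2/10)(8/10)(8/10) = 0.08192.
Multiplying each by its prior: 1/3 · 0.021677 = 0.0072256, 1/3 · 0.000643 = 0.00021433, 1/3 · 0.08192 = 0.027307; with total 0.034747.
Hence P(bowl A | data) = (0.0072256) / (0.034747) = 0.20795.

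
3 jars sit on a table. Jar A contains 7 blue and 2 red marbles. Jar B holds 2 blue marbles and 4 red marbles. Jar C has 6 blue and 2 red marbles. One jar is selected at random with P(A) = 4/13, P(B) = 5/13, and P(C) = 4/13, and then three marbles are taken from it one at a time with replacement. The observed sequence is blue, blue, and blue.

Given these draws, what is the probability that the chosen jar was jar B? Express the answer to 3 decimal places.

Compute the likelihood of the observed sequence for each case: P(data | jar A) = (7/9)(7/9)(7/9) = 0.47051; P(data | jar B) = (2/6)(2/6)(2/6) = 0.037037; P(data | jar C) = (6/8)(6/8)(6/8) = 0.42188.
Weighting by the prior gives 4/13 · 0.47051 = 0.14477, 5/13 · 0.037037 = 0.014245, 4/13 · 0.42188 = 0.12981; these sum to 0.28882.
So P(jar B | data) = (0.014245) / (0.28882) = 0.049321.

0.049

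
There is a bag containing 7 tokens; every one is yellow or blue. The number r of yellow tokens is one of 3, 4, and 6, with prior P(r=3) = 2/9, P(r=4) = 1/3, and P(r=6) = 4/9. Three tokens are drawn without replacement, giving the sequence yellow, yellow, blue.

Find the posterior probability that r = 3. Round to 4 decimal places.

Under each hypothesis, the probability of the observed sequence is: P(data | r = 3) = (3/7)(2/6)(4/5) = 4/35; P(data | r = 4) = (4/7)(3/6)(3/5) = 6/35; P(data | r = 6) = (6/7)(5/6)(1/5) = 1/7.
The prior-weighted likelihoods are 2/9 · 4/35 = 8/315, 1/3 · 6/35 = 2/35, 4/9 · 1/7 = 4/63; summing to 46/315.
By Bayes' rule, P(r = 3 | data) = (8/315) / (46/315) = 4/23.

0.1739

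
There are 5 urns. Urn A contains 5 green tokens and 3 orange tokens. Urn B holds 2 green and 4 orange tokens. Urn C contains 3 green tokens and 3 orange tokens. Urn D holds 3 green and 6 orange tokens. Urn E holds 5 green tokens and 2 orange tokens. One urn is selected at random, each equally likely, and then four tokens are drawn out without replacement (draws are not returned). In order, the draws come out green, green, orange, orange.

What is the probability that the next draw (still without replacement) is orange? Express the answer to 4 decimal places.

0.5276

For each hypothesis, P(data | H) works out to: P(data | urn A) = (5/8)(4/7)(3/6)(2/5) = 1/14; P(data | urn B) = (2/6)(1/5)(4/4)(3/3) = 1/15; P(data | urn C) = (3/6)(2/5)(3/4)(2/3) = 1/10; P(data | urn D) = (3/9)(2/8)(6/7)(5/6) = 5/84; P(data | urn E) = (5/7)(4/6)(2/5)(1/4) = 1/21.
Weighting by the prior gives 1/5 · 1/14 = 1/70, 1/5 · 1/15 = 1/75, 1/5 · 1/10 = 1/50, 1/5 · 5/84 = 1/84, 1/5 · 1/21 = 1/105; summing to 29/420.
Dividing through by the total gives posterior P(urn A | data) = 6/29, P(urn B | data) = 28/145, P(urn C | data) = 42/145, P(urn D | data) = 5/29, P(urn E | data) = 4/29.
The predictive probability is P(orange next | data) = (1/4)(6/29) + (1)(28/145) + (1/2)(42/145) + (4/5)(5/29) + (0)(4/29) = 153/290.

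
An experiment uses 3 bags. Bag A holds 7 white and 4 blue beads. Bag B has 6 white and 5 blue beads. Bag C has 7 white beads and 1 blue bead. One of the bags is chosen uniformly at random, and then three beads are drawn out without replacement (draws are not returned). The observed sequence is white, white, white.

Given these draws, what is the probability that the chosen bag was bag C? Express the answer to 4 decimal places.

Under each hypothesis, the probability of the observed sequence is: P(data | bag A) = (7/11)(6/10)(5/9) = 7/33; P(data | bag B) = (6/11)(5/10)(4/9) = 4/33; P(data | bag C) = (7/8)(6/7)(5/6) = 5/8.
Multiplying each by its prior: 1/3 · 7/33 = 7/99, 1/3 · 4/33 = 4/99, 1/3 · 5/8 = 5/24; these sum to 23/72.
Therefore the posterior P(bag C | data) = (5/24) / (23/72) = 15/23.

0.6522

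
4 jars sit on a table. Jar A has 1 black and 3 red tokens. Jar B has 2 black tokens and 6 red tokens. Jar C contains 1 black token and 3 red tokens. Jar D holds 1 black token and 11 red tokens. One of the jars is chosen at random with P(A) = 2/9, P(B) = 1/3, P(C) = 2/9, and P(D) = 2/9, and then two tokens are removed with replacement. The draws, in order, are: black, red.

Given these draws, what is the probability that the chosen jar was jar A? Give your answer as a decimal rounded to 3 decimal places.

Under each hypothesis, the probability of the observed sequence is: P(data | jar A) = (1/4)(3/4) = 0.1875; P(data | jar B) = (2/8)(6/8) = 0.1875; P(data | jar C) = (1/4)(3/4) = 0.1875; P(data | jar D) = (1/12)(11/12) = 0.076389.
Multiplying each by its prior: 2/9 · 0.1875 = 0.041667, 1/3 · 0.1875 = 0.0625, 2/9 · 0.1875 = 0.041667, 2/9 · 0.076389 = 0.016975; with total 0.16281.
Hence P(jar A | data) = (0.041667) / (0.16281) = 0.25592.

0.256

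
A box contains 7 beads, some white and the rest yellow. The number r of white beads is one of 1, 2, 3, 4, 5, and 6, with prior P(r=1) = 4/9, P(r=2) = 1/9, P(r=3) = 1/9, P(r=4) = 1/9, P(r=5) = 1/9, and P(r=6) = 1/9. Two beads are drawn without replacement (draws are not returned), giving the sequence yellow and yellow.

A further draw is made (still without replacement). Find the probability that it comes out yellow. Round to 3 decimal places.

0.713

The likelihood of the observed sequence under each hypothesis: P(data | r = 1) = (6/7)(5/6) = 5/7; P(data | r = 2) = (5/7)(4/6) = 10/21; P(data | r = 3) = (4/7)(3/6) = 2/7; P(data | r = 4) = (3/7)(2/6) = 1/7; P(data | r = 5) = (2/7)(1/6) = 1/21; P(data | r = 6) = (1/7)(0/6) = 0.
Multiplying each by its prior: 4/9 · 5/7 = 20/63, 1/9 · 10/21 = 10/189, 1/9 · 2/7 = 2/63, 1/9 · 1/7 = 1/63, 1/9 · 1/21 = 1/189, 1/9 · 0 = 0; these sum to 80/189.
The posterior is then P(r = 1 | data) = 3/4, P(r = 2 | data) = 1/8, P(r = 3 | data) = 3/40, P(r = 4 | data) = 3/80, P(r = 5 | data) = 1/80, P(r = 6 | data) = 0.
Averaging over the posterior, P(yellow next | data) = (4/5)(3/4) + (3/5)(1/8) + (2/5)(3/40) + (1/5)(3/80) + (0)(1/80) = 57/80.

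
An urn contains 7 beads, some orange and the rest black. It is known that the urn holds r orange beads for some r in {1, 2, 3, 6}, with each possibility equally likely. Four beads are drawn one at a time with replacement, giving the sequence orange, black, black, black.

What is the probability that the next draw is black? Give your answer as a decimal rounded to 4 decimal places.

The likelihood of the observed sequence under each hypothesis: P(data | r = 1) = (1/7)(6/7)(6/7)(6/7) = 0.089963; P(data | r = 2) = (2/7)(5/7)(5/7)(5/7) = 0.10412; P(data | r = 3) = (3/7)(4/7)(4/7)(4/7) = 0.079967; P(data | r = 6) = (6/7)(1/7)(1/7)(1/7) = 0.002499.
Weighting by the prior gives 1/4 · 0.089963 = 0.022491, 1/4 · 0.10412 = 0.026031, 1/4 · 0.079967 = 0.019992, 1/4 · 0.002499 = 0.00062474; summing to 0.069138.
Dividing through by the total gives posterior P(r = 1 | data) = 0.3253, P(r = 2 | data) = 0.37651, P(r = 3 | data) = 0.28916, P(r = 6 | data) = 0.0090361.
The predictive probability is P(black next | data) = (6/7)(0.3253) + (5/7)(0.37651) + (4/7)(0.28916) + (1/7)(0.0090361) = 0.71429.

0.7143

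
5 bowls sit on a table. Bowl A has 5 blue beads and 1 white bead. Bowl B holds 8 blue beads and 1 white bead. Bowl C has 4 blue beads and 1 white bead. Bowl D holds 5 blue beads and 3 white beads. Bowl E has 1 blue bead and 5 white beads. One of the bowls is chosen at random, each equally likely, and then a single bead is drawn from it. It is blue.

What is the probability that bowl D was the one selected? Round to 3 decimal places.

0.189

Under each hypothesis, the probability of this draw is: P(data | bowl A) = (5/6) = 0.83333; P(data | bowl B) = (8/9) = 0.88889; P(data | bowl C) = (4/5) = 0.8; P(data | bowl D) = (5/8) = 0.625; P(data | bowl E) = (1/6) = 0.16667.
Multiplying each by its prior: 1/5 · 0.83333 = 0.16667, 1/5 · 0.88889 = 0.17778, 1/5 · 0.8 = 0.16, 1/5 · 0.625 = 0.125, 1/5 · 0.16667 = 0.033333; summing to 0.66278.
Hence P(bowl D | data) = (0.125) / (0.66278) = 0.1886.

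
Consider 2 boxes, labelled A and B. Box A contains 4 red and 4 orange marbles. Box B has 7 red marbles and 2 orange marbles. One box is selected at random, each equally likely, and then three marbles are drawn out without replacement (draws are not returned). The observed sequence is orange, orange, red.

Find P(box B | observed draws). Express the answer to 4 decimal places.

0.1628

The likelihood of the observed sequence under each hypothesis: P(data | box A) = (4/8)(3/7)(4/6) = 1/7; P(data | box B) = (2/9)(1/8)(7/7) = 1/36.
Weighting by the prior gives 1/2 · 1/7 = 1/14, 1/2 · 1/36 = 1/72; these sum to 43/504.
Therefore the posterior P(box B | data) = (1/72) / (43/504) = 7/43.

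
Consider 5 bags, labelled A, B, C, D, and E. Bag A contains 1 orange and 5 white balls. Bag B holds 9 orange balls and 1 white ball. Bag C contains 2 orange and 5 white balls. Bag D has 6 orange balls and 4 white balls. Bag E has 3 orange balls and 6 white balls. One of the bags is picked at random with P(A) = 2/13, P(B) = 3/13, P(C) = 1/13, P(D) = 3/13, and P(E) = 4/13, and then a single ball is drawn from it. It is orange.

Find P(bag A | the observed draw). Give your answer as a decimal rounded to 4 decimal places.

0.0517

Under each hypothesis, the probability of this draw is: P(data | bag A) = (1/6) = 1/6; P(data | bag B) = (9/10) = 9/10; P(data | bag C) = (2/7) = 2/7; P(data | bag D) = (6/10) = 3/5; P(data | bag E) = (3/9) = 1/3.
Multiplying each by its prior: 2/13 · 1/6 = 1/39, 3/13 · 9/10 = 27/130, 1/13 · 2/7 = 2/91, 3/13 · 3/5 = 9/65, 4/13 · 1/3 = 4/39; summing to 271/546.
Hence P(bag A | data) = (1/39) / (271/546) = 14/271.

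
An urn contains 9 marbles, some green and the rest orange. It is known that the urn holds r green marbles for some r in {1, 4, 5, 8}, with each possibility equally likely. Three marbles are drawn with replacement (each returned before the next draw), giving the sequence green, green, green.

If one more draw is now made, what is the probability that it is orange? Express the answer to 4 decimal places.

0.2121

Under each hypothesis, the probability of the observed sequence is: P(data | r = 1) = (1/9)(1/9)(1/9) = 0.0013717; P(data | r = 4) = (4/9)(4/9)(4/9) = 0.087791; P(data | r = 5) = (5/9)(5/9)(5/9) = 0.17147; P(data | r = 8) = (8/9)(8/9)(8/9) = 0.70233.
Weighting by the prior gives 1/4 · 0.0013717 = 0.00034294, 1/4 · 0.087791 = 0.021948, 1/4 · 0.17147 = 0.042867, 1/4 · 0.70233 = 0.17558; with total 0.24074.
The posterior is then P(r = 1 | data) = 0.0014245, P(r = 4 | data) = 0.091168, P(r = 5 | data) = 0.17806, P(r = 8 | data) = 0.72934.
So P(orange next | data) = Σ P(orange next | H) P(H | data) = (8/9)(0.0014245) + (5/9)(0.091168) + (4/9)(0.17806) + (1/9)(0.72934) = 0.21209.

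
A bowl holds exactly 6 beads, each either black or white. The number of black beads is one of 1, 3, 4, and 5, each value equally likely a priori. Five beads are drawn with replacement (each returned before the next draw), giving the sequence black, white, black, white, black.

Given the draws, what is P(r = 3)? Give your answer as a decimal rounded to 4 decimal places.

For each hypothesis, P(data | H) works out to: P(data | r = 1) = (1/6)(5/6)(1/6)(5/6)(1/6) = 0.003215; P(data | r = 3) = (3/6)(3/6)(3/6)(3/6)(3/6) = 0.03125; P(data | r = 4) = (4/6)(2/6)(4/6)(2/6)(4/6) = 0.032922; P(data | r = 5) = (5/6)(1/6)(5/6)(1/6)(5/6) = 0.016075.
Weighting by the prior gives 1/4 · 0.003215 = 0.00080376, 1/4 · 0.03125 = 0.0078125, 1/4 · 0.032922 = 0.0082305, 1/4 · 0.016075 = 0.0040188; these sum to 0.020865.
So P(r = 3 | data) = (0.0078125) / (0.020865) = 0.37442.

0.3744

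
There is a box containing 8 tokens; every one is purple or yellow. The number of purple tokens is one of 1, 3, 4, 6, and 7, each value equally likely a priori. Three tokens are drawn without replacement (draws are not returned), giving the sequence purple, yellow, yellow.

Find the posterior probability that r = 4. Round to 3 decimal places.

0.296

Compute the likelihood of the observed sequence for each case: P(data | r = 1) = (1/8)(7/7)(6/6) = 1/8; P(data | r = 3) = (3/8)(5/7)(4/6) = 5/28; P(data | r = 4) = (4/8)(4/7)(3/6) = 1/7; P(data | r = 6) = (6/8)(2/7)(1/6) = 1/28; P(data | r = 7) = (7/8)(1/7)(0/6) = 0.
Multiplying each by its prior: 1/5 · 1/8 = 1/40, 1/5 · 5/28 = 1/28, 1/5 · 1/7 = 1/35, 1/5 · 1/28 = 1/140, 1/5 · 0 = 0; summing to 27/280.
So P(r = 4 | data) = (1/35) / (27/280) = 8/27.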